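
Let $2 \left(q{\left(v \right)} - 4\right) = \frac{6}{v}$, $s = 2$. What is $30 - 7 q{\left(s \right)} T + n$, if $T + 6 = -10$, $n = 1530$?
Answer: $20010$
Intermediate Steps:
$T = -16$ ($T = -6 - 10 = -16$)
$q{\left(v \right)} = 4 + \frac{3}{v}$ ($q{\left(v \right)} = 4 + \frac{6 \frac{1}{v}}{2} = 4 + \frac{3}{v}$)
$30 - 7 q{\left(s \right)} T + n = 30 - 7 \left(4 + \frac{3}{2}\right) \left(-16\right) + 1530 = 30 \left(-7\right) \frac{11}{2} \left(-16\right) + 1530 = 30 \left(\left(- \frac{77}{2}\right) \left(-16\right)\right) + 1530 = 30 \cdot 616 + 1530 = 18480 + 1530 = 20010$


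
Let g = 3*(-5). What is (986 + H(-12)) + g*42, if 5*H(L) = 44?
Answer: 1824/5 ≈ 364.80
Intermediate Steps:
g = -15
H(L) = 44/5 (H(L) = (1/5)*44 = 44/5)
(986 + H(-12)) + g*42 = (986 + 44/5) - 15*42 = 4974/5 - 630 = 1824/5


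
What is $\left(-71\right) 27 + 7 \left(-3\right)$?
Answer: $-1938$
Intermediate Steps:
$\left(-71\right) 27 + 7 \left(-3\right) = -1917 - 21 = -1938$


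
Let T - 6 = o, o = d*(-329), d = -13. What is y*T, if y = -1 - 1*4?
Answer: -21415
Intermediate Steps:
o = 4277 (o = -13*(-329) = 4277)
T = 4283 (T = 6 + 4277 = 4283)
y = -5 (y = -1 - 4 = -5)
y*T = -5*4283 = -21415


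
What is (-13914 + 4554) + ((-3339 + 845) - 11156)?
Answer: -23010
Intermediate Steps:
(-13914 + 4554) + ((-3339 + 845) - 11156) = -9360 + (-2494 - 11156) = -9360 - 13650 = -23010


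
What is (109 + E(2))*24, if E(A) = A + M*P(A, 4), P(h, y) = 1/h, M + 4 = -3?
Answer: 2580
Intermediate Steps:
M = -7 (M = -4 - 3 = -7)
E(A) = A - 7/A
(109 + E(2))*24 = (109 + (2 - 7/2))*24 = (109 - 3/2)*24 = (215/2)*24 = 2580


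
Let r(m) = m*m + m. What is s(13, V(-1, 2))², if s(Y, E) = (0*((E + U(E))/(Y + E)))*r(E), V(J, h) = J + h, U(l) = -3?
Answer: 0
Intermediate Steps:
r(m) = m + m² (r(m) = m² + m = m + m²)
s(Y, E) = 0 (s(Y, E) = (0*((E - 3)/(Y + E)))*(E*(1 + E)) = (0*((-3 + E)/(E + Y)))*(E*(1 + E)) = 0*(E*(1 + E)) = 0)
s(13, V(-1, 2))² = 0² = 0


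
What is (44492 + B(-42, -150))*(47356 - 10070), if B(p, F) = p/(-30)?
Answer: 8294904562/5 ≈ 1.6590e+9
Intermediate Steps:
B(p, F) = -p/30 (B(p, F) = p*(-1/30) = -p/30)
(44492 + B(-42, -150))*(47356 - 10070) = (44492 - 1/30*(-42))*(47356 - 10070) = (44492 + 7/5)*37286 = (222467/5)*37286 = 8294904562/5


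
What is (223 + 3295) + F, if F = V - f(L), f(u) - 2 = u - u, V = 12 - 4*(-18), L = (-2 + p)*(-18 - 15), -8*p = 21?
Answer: 3600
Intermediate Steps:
p = -21/8 (p = -⅛*21 = -21/8 ≈ -2.6250)
L = 1221/8 (L = (-2 - 21/8)*(-18 - 15) = -37/8*(-33) = 1221/8 ≈ 152.63)
V = 84 (V = 12 + 72 = 84)
f(u) = 2 (f(u) = 2 + (u - u) = 2 + 0 = 2)
F = 82 (F = 84 - 1*2 = 84 - 2 = 82)
(223 + 3295) + F = (223 + 3295) + 82 = 3518 + 82 = 3600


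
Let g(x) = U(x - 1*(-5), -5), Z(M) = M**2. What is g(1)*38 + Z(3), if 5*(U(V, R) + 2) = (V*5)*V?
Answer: 1301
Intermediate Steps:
U(V, R) = -2 + V**2 (U(V, R) = -2 + ((V*5)*V)/5 = -2 + ((5*V)*V)/5 = -2 + (5*V**2)/5 = -2 + V**2)
g(x) = -2 + (5 + x)**2 (g(x) = -2 + (x - 1*(-5))**2 = -2 + (x + 5)**2 = -2 + (5 + x)**2)
g(1)*38 + Z(3) = (-2 + (5 + 1)**2)*38 + 3**2 = (-2 + 6**2)*38 + 9 = (-2 + 36)*38 + 9 = 34*38 + 9 = 1292 + 9 = 1301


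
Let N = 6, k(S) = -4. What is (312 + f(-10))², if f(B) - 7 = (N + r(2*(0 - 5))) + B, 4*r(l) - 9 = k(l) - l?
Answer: 1625625/16 ≈ 1.0160e+5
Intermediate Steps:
r(l) = 5/4 - l/4 (r(l) = 9/4 + (-4 - l)/4 = 9/4 + (-1 - l/4) = 5/4 - l/4)
f(B) = 67/4 + B (f(B) = 7 + ((6 + (5/4 - (0 - 5)/2)) + B) = 7 + ((6 + (5/4 - (-5)/2)) + B) = 7 + ((6 + (5/4 - ¼*(-10))) + B) = 7 + ((6 + (5/4 + 5/2)) + B) = 7 + ((6 + 15/4) + B) = 7 + (39/4 + B) = 67/4 + B)
(312 + f(-10))² = (312 + (67/4 - 10))² = (312 + 27/4)² = (1275/4)² = 1625625/16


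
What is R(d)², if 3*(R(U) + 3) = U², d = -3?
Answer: 0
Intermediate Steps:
R(U) = -3 + U²/3
R(d)² = (-3 + (⅓)*(-3)²)² = (-3 + (⅓)*9)² = (-3 + 3)² = 0² = 0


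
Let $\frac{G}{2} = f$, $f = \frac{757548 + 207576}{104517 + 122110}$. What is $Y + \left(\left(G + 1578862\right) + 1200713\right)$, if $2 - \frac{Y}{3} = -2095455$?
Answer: $\frac{120858239670}{13331} \approx 9.066 \cdot 10^{6}$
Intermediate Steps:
$Y = 6286371$ ($Y = 6 - -6286365 = 6 + 6286365 = 6286371$)
$f = \frac{56772}{13331}$ ($f = \frac{965124}{226627} = 965124 \cdot \frac{1}{226627} = \frac{56772}{13331} \approx 4.2586$)
$G = \frac{113544}{13331}$ ($G = 2 \cdot \frac{56772}{13331} = \frac{113544}{13331} \approx 8.5173$)
$Y + \left(\left(G + 1578862\right) + 1200713\right) = 6286371 + \left(\left(\frac{113544}{13331} + 1578862\right) + 1200713\right) = 6286371 + \left(\frac{21047922866}{13331} + 1200713\right) = 6286371 + \frac{37054627869}{13331} = \frac{120858239670}{13331}$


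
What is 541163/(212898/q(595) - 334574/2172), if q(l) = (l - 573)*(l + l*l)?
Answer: -163751691905340/46602919409 ≈ -3513.8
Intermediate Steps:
q(l) = (-573 + l)*(l + l²)
541163/(212898/q(595) - 334574/2172) = 541163/(212898/((595*(-573 + 595² - 572*595))) - 334574/2172) = 541163/(212898/((595*(-573 + 354025 - 340340))) - 334574*1/2172) = 541163/(212898/((595*13112)) - 167287/1086) = 541163/(212898/7801640 - 167287/1086) = 541163/(212898*(1/7801640) - 167287/1086) = 541163/(15207/557260 - 167287/1086) = 541163/(-46602919409/302592180) = 541163*(-302592180/46602919409) = -163751691905340/46602919409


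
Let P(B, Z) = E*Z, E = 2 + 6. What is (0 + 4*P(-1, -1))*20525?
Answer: -656800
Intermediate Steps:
E = 8
P(B, Z) = 8*Z
(0 + 4*P(-1, -1))*20525 = (0 + 4*(8*(-1)))*20525 = (0 + 4*(-8))*20525 = (0 - 32)*20525 = -32*20525 = -656800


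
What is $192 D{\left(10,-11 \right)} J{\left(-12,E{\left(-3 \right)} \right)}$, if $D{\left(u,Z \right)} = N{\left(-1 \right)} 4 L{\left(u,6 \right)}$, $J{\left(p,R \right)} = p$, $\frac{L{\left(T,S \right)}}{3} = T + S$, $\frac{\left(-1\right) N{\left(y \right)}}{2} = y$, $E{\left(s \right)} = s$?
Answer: $-884736$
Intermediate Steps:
$N{\left(y \right)} = - 2 y$
$L{\left(T,S \right)} = 3 S + 3 T$ ($L{\left(T,S \right)} = 3 \left(T + S\right) = 3 \left(S + T\right) = 3 S + 3 T$)
$D{\left(u,Z \right)} = 144 + 24 u$ ($D{\left(u,Z \right)} = \left(-2\right) \left(-1\right) 4 \left(3 \cdot 6 + 3 u\right) = 2 \cdot 4 \left(18 + 3 u\right) = 8 \left(18 + 3 u\right) = 144 + 24 u$)
$192 D{\left(10,-11 \right)} J{\left(-12,E{\left(-3 \right)} \right)} = 192 \left(144 + 24 \cdot 10\right) \left(-12\right) = 192 \left(144 + 240\right) \left(-12\right) = 192 \cdot 384 \left(-12\right) = 73728 \left(-12\right) = -884736$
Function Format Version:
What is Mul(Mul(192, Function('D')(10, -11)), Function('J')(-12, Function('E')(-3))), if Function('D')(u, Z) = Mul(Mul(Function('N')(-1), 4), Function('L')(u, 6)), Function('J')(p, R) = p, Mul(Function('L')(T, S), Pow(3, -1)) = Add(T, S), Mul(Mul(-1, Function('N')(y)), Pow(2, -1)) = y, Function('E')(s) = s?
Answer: -884736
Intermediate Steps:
Function('N')(y) = Mul(-2, y)
Function('L')(T, S) = Add(Mul(3, S), Mul(3, T)) (Function('L')(T, S) = Mul(3, Add(T, S)) = Mul(3, Add(S, T)) = Add(Mul(3, S), Mul(3, T)))
Function('D')(u, Z) = Add(144, Mul(24, u)) (Function('D')(u, Z) = Mul(Mul(Mul(-2, -1), 4), Add(Mul(3, 6), Mul(3, u))) = Mul(Mul(2, 4), Add(18, Mul(3, u))) = Mul(8, Add(18, Mul(3, u))) = Add(144, Mul(24, u)))
Mul(Mul(192, Function('D')(10, -11)), Function('J')(-12, Function('E')(-3))) = Mul(Mul(192, Add(144, Mul(24, 10))), -12) = Mul(Mul(192, Add(144, 240)), -12) = Mul(Mul(192, 384), -12) = Mul(73728, -12) = -884736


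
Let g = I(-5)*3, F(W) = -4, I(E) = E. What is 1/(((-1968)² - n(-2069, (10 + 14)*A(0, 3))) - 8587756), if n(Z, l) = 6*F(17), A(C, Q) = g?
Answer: -1/4714708 ≈ -2.1210e-7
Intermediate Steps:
g = -15 (g = -5*3 = -15)
A(C, Q) = -15
n(Z, l) = -24 (n(Z, l) = 6*(-4) = -24)
1/(((-1968)² - n(-2069, (10 + 14)*A(0, 3))) - 8587756) = 1/(((-1968)² - 1*(-24)) - 8587756) = 1/((3873024 + 24) - 8587756) = 1/(3873048 - 8587756) = 1/(-4714708) = -1/4714708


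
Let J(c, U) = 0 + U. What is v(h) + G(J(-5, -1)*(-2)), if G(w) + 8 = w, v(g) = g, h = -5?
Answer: -11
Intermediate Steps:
J(c, U) = U
G(w) = -8 + w
v(h) + G(J(-5, -1)*(-2)) = -5 + (-8 - 1*(-2)) = -5 + (-8 + 2) = -5 - 6 = -11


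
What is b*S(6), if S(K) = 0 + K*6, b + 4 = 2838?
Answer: 102024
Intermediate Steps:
b = 2834 (b = -4 + 2838 = 2834)
S(K) = 6*K (S(K) = 0 + 6*K = 6*K)
b*S(6) = 2834*(6*6) = 2834*36 = 102024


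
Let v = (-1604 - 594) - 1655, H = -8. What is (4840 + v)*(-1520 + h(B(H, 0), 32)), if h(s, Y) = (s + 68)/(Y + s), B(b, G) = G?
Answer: -11985141/8 ≈ -1.4981e+6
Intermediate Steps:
h(s, Y) = (68 + s)/(Y + s)
v = -3853 (v = -2198 - 1655 = -3853)
(4840 + v)*(-1520 + h(B(H, 0), 32)) = (4840 - 3853)*(-1520 + (68 + 0)/(32 + 0)) = 987*(-1520 + 68/32) = 987*(-1520 + (1/32)*68) = 987*(-1520 + 17/8) = 987*(-12143/8) = -11985141/8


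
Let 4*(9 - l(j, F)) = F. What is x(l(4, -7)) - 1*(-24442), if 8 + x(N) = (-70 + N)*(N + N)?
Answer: 185281/8 ≈ 23160.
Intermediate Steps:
l(j, F) = 9 - F/4
x(N) = -8 + 2*N*(-70 + N) (x(N) = -8 + (-70 + N)*(N + N) = -8 + (-70 + N)*(2*N) = -8 + 2*N*(-70 + N))
x(l(4, -7)) - 1*(-24442) = (-8 - 140*(9 - 1/4*(-7)) + 2*(9 - 1/4*(-7))**2) - 1*(-24442) = (-8 - 140*(9 + 7/4) + 2*(9 + 7/4)**2) + 24442 = (-8 - 140*43/4 + 2*(43/4)**2) + 24442 = (-8 - 1505 + 2*(1849/16)) + 24442 = (-8 - 1505 + 1849/8) + 24442 = -10255/8 + 24442 = 185281/8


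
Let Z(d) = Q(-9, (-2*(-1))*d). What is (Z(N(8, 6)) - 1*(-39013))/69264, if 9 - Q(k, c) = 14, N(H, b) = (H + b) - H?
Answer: 2438/4329 ≈ 0.56318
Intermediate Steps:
N(H, b) = b
Q(k, c) = -5 (Q(k, c) = 9 - 1*14 = 9 - 14 = -5)
Z(d) = -5
(Z(N(8, 6)) - 1*(-39013))/69264 = (-5 - 1*(-39013))/69264 = (-5 + 39013)*(1/69264) = 39008*(1/69264) = 2438/4329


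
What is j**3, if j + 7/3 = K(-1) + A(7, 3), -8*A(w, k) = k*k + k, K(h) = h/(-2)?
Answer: -1000/27 ≈ -37.037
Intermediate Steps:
K(h) = -h/2 (K(h) = h*(-1/2) = -h/2)
A(w, k) = -k/8 - k**2/8 (A(w, k) = -(k*k + k)/8 = -(k**2 + k)/8 = -(k + k**2)/8 = -k/8 - k**2/8)
j = -10/3 (j = -7/3 + (-1/2*(-1) - 1/8*3*(1 + 3)) = -7/3 + (1/2 - 1/8*3*4) = -7/3 + (1/2 - 3/2) = -7/3 - 1 = -10/3 ≈ -3.3333)
j**3 = (-10/3)**3 = -1000/27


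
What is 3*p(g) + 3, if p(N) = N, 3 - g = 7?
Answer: -9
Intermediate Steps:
g = -4 (g = 3 - 1*7 = 3 - 7 = -4)
3*p(g) + 3 = 3*(-4) + 3 = -12 + 3 = -9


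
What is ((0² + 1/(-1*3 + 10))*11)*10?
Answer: 110/7 ≈ 15.714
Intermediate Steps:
((0² + 1/(-1*3 + 10))*11)*10 = ((0 + 1/(-3 + 10))*11)*10 = ((0 + 1/7)*11)*10 = ((0 + ⅐)*11)*10 = ((⅐)*11)*10 = (11/7)*10 = 110/7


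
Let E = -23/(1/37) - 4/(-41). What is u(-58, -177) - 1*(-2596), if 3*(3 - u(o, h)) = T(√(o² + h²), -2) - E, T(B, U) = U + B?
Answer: 284872/123 - √34693/3 ≈ 2253.9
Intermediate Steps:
T(B, U) = B + U
E = -34887/41 (E = -23/1/37 - 4*(-1/41) = -23*37 + 4/41 = -851 + 4/41 = -34887/41 ≈ -850.90)
u(o, h) = -34436/123 - √(h² + o²)/3 (u(o, h) = 3 - ((√(o² + h²) - 2) - 1*(-34887/41))/3 = 3 - ((√(h² + o²) - 2) + 34887/41)/3 = 3 - ((-2 + √(h² + o²)) + 34887/41)/3 = 3 - (34805/41 + √(h² + o²))/3 = 3 + (-34805/123 - √(h² + o²)/3) = -34436/123 - √(h² + o²)/3)
u(-58, -177) - 1*(-2596) = (-34436/123 - √((-177)² + (-58)²)/3) - 1*(-2596) = (-34436/123 - √(31329 + 3364)/3) + 2596 = (-34436/123 - √34693/3) + 2596 = 284872/123 - √34693/3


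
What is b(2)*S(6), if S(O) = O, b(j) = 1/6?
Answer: 1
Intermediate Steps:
b(j) = 1/6
b(2)*S(6) = (1/6)*6 = 1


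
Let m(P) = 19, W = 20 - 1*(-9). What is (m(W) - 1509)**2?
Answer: 2220100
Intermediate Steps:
W = 29 (W = 20 + 9 = 29)
(m(W) - 1509)**2 = (19 - 1509)**2 = (-1490)**2 = 2220100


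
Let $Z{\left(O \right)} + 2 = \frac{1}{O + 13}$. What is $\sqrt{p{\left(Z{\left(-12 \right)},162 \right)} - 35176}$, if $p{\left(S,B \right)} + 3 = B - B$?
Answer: $i \sqrt{35179} \approx 187.56 i$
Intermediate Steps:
$Z{\left(O \right)} = -2 + \frac{1}{13 + O}$ ($Z{\left(O \right)} = -2 + \frac{1}{O + 13} = -2 + \frac{1}{13 + O}$)
$p{\left(S,B \right)} = -3$ ($p{\left(S,B \right)} = -3 + \left(B - B\right) = -3 + 0 = -3$)
$\sqrt{p{\left(Z{\left(-12 \right)},162 \right)} - 35176} = \sqrt{-3 - 35176} = \sqrt{-35179} = i \sqrt{35179}$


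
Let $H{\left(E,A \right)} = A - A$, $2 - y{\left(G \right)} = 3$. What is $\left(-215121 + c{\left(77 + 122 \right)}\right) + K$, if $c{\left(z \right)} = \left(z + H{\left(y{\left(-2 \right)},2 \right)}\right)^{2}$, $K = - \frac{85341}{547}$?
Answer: $- \frac{96094781}{547} \approx -1.7568 \cdot 10^{5}$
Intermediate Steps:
$y{\left(G \right)} = -1$ ($y{\left(G \right)} = 2 - 3 = -1$)
$H{\left(E,A \right)} = 0$
$K = - \frac{85341}{547}$ ($K = \left(-85341\right) \frac{1}{547} = - \frac{85341}{547} \approx -156.02$)
$c{\left(z \right)} = z^{2}$ ($c{\left(z \right)} = \left(z + 0\right)^{2} = z^{2}$)
$\left(-215121 + c{\left(77 + 122 \right)}\right) + K = \left(-215121 + \left(77 + 122\right)^{2}\right) - \frac{85341}{547} = \left(-215121 + 199^{2}\right) - \frac{85341}{547} = \left(-215121 + 39601\right) - \frac{85341}{547} = -175520 - \frac{85341}{547} = - \frac{96094781}{547}$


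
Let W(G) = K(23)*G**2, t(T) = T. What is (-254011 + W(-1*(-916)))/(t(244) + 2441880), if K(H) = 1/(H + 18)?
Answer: -9575395/100127084 ≈ -0.095632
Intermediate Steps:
K(H) = 1/(18 + H)
W(G) = G**2/41 (W(G) = G**2/(18 + 23) = G**2/41)
(-254011 + W(-1*(-916)))/(t(244) + 2441880) = (-254011 + (-1*(-916))**2/41)/(244 + 2441880) = (-254011 + (1/41)*916**2)/2442124 = (-254011 + (1/41)*839056)*(1/2442124) = (-254011 + 839056/41)*(1/2442124) = -9575395/41*1/2442124 = -9575395/100127084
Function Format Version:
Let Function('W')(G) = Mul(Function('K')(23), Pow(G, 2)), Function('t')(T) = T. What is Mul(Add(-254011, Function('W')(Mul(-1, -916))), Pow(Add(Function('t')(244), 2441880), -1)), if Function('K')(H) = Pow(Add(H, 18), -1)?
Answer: Rational(-9575395, 100127084) ≈ -0.095632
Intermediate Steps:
Function('K')(H) = Pow(Add(18, H), -1)
Function('W')(G) = Mul(Rational(1, 41), Pow(G, 2)) (Function('W')(G) = Mul(Pow(Add(18, 23), -1), Pow(G, 2)) = Mul(Pow(41, -1), Pow(G, 2)) = Mul(Rational(1, 41), Pow(G, 2)))
Mul(Add(-254011, Function('W')(Mul(-1, -916))), Pow(Add(Function('t')(244), 2441880), -1)) = Mul(Add(-254011, Mul(Rational(1, 41), Pow(Mul(-1, -916), 2))), Pow(Add(244, 2441880), -1)) = Mul(Add(-254011, Mul(Rational(1, 41), Pow(916, 2))), Pow(2442124, -1)) = Mul(Add(-254011, Mul(Rational(1, 41), 839056)), Rational(1, 2442124)) = Mul(Add(-254011, Rational(839056, 41)), Rational(1, 2442124)) = Mul(Rational(-9575395, 41), Rational(1, 2442124)) = Rational(-9575395, 100127084)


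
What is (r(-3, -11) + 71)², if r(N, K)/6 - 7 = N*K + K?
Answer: 60025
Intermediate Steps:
r(N, K) = 42 + 6*K + 6*K*N (r(N, K) = 42 + 6*(N*K + K) = 42 + 6*(K*N + K) = 42 + 6*(K + K*N) = 42 + (6*K + 6*K*N) = 42 + 6*K + 6*K*N)
(r(-3, -11) + 71)² = ((42 + 6*(-11) + 6*(-11)*(-3)) + 71)² = ((42 - 66 + 198) + 71)² = (174 + 71)² = 245² = 60025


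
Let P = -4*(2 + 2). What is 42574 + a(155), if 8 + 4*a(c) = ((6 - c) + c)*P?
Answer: 42548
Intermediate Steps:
P = -16 (P = -4*4 = -16)
a(c) = -26 (a(c) = -2 + (((6 - c) + c)*(-16))/4 = -2 + (6*(-16))/4 = -2 + (¼)*(-96) = -2 - 24 = -26)
42574 + a(155) = 42574 - 26 = 42548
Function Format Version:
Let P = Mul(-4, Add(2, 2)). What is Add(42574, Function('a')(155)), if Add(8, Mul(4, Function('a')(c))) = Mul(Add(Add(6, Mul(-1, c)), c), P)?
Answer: 42548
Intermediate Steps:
P = -16 (P = Mul(-4, 4) = -16)
Function('a')(c) = -26 (Function('a')(c) = Add(-2, Mul(Rational(1, 4), Mul(Add(Add(6, Mul(-1, c)), c), -16))) = Add(-2, Mul(Rational(1, 4), Mul(6, -16))) = Add(-2, Mul(Rational(1, 4), -96)) = Add(-2, -24) = -26)
Add(42574, Function('a')(155)) = Add(42574, -26) = 42548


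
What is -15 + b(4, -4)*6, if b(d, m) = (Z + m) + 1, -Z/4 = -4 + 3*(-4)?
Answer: 351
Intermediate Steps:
Z = 64 (Z = -4*(-4 + 3*(-4)) = -4*(-4 - 12) = -4*(-16) = 64)
b(d, m) = 65 + m (b(d, m) = (64 + m) + 1 = 65 + m)
-15 + b(4, -4)*6 = -15 + (65 - 4)*6 = -15 + 61*6 = -15 + 366 = 351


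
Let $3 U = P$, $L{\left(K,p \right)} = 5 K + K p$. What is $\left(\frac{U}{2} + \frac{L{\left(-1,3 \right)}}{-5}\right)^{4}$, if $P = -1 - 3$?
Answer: $\frac{38416}{50625} \approx 0.75883$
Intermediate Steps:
$P = -4$
$U = - \frac{4}{3}$ ($U = \frac{1}{3} \left(-4\right) = - \frac{4}{3} \approx -1.3333$)
$\left(\frac{U}{2} + \frac{L{\left(-1,3 \right)}}{-5}\right)^{4} = \left(- \frac{4}{3 \cdot 2} + \frac{\left(-1\right) \left(5 + 3\right)}{-5}\right)^{4} = \left(\left(- \frac{4}{3}\right) \frac{1}{2} + \left(-1\right) 8 \left(- \frac{1}{5}\right)\right)^{4} = \left(- \frac{2}{3} - - \frac{8}{5}\right)^{4} = \left(- \frac{2}{3} + \frac{8}{5}\right)^{4} = \left(\frac{14}{15}\right)^{4} = \frac{38416}{50625}$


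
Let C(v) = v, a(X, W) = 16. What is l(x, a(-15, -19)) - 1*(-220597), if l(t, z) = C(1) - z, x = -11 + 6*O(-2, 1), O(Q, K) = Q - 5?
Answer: 220582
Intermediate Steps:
O(Q, K) = -5 + Q
x = -53 (x = -11 + 6*(-5 - 2) = -11 + 6*(-7) = -11 - 42 = -53)
l(t, z) = 1 - z
l(x, a(-15, -19)) - 1*(-220597) = (1 - 1*16) - 1*(-220597) = (1 - 16) + 220597 = -15 + 220597 = 220582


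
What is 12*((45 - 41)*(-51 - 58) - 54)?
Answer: -5880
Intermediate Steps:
12*((45 - 41)*(-51 - 58) - 54) = 12*(4*(-109) - 54) = 12*(-436 - 54) = 12*(-490) = -5880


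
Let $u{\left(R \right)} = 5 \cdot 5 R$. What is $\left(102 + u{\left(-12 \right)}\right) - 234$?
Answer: $-432$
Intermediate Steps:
$u{\left(R \right)} = 25 R$
$\left(102 + u{\left(-12 \right)}\right) - 234 = \left(102 + 25 \left(-12\right)\right) - 234 = \left(102 - 300\right) - 234 = -198 - 234 = -432$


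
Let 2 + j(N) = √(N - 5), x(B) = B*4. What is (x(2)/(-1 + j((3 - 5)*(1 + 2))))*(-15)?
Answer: 18 + 6*I*√11 ≈ 18.0 + 19.9*I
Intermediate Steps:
x(B) = 4*B
j(N) = -2 + √(-5 + N) (j(N) = -2 + √(N - 5) = -2 + √(-5 + N))
(x(2)/(-1 + j((3 - 5)*(1 + 2))))*(-15) = ((4*2)/(-1 + (-2 + √(-5 + (3 - 5)*(1 + 2)))))*(-15) = (8/(-1 + (-2 + √(-5 - 2*3))))*(-15) = (8/(-1 + (-2 + √(-5 - 6))))*(-15) = (8/(-1 + (-2 + √(-11))))*(-15) = (8/(-1 + (-2 + I*√11)))*(-15) = (8/(-3 + I*√11))*(-15) = -120/(-3 + I*√11)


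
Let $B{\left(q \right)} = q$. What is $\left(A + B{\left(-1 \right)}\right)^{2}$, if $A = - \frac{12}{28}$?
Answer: $\frac{100}{49} \approx 2.0408$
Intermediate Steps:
$A = - \frac{3}{7}$ ($A = \left(-12\right) \frac{1}{28} = - \frac{3}{7} \approx -0.42857$)
$\left(A + B{\left(-1 \right)}\right)^{2} = \left(- \frac{3}{7} - 1\right)^{2} = \left(- \frac{10}{7}\right)^{2} = \frac{100}{49}$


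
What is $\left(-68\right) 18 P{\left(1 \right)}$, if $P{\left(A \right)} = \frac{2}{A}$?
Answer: $-2448$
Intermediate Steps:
$\left(-68\right) 18 P{\left(1 \right)} = \left(-68\right) 18 \cdot \frac{2}{1} = - 1224 \cdot 2 \cdot 1 = \left(-1224\right) 2 = -2448$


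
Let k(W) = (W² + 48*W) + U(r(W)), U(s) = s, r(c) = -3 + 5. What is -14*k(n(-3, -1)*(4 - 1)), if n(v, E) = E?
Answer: 1862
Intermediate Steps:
r(c) = 2
k(W) = 2 + W² + 48*W (k(W) = (W² + 48*W) + 2 = 2 + W² + 48*W)
-14*k(n(-3, -1)*(4 - 1)) = -14*(2 + (-(4 - 1))² + 48*(-(4 - 1))) = -14*(2 + (-1*3)² + 48*(-1*3)) = -14*(2 + (-3)² + 48*(-3)) = -14*(2 + 9 - 144) = -14*(-133) = 1862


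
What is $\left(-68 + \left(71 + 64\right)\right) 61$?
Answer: $4087$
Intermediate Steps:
$\left(-68 + \left(71 + 64\right)\right) 61 = \left(-68 + 135\right) 61 = 67 \cdot 61 = 4087$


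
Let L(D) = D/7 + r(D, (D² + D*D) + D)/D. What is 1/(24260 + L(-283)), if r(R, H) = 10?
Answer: 1981/47978901 ≈ 4.1289e-5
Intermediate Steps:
L(D) = 10/D + D/7 (L(D) = D/7 + 10/D = 10/D + D/7)
1/(24260 + L(-283)) = 1/(24260 + (10/(-283) + (⅐)*(-283))) = 1/(24260 + (10*(-1/283) - 283/7)) = 1/(24260 + (-10/283 - 283/7)) = 1/(24260 - 80159/1981) = 1/(47978901/1981) = 1981/47978901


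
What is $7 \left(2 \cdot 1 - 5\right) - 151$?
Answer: $-172$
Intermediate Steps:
$7 \left(2 \cdot 1 - 5\right) - 151 = 7 \left(2 - 5\right) - 151 = 7 \left(-3\right) - 151 = -21 - 151 = -172$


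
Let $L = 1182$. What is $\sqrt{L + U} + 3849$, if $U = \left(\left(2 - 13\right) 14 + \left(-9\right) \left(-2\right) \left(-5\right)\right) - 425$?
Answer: $3849 + 3 \sqrt{57} \approx 3871.6$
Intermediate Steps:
$U = -669$ ($U = \left(\left(-11\right) 14 + 18 \left(-5\right)\right) - 425 = \left(-154 - 90\right) - 425 = -244 - 425 = -669$)
$\sqrt{L + U} + 3849 = \sqrt{1182 - 669} + 3849 = \sqrt{513} + 3849 = 3 \sqrt{57} + 3849 = 3849 + 3 \sqrt{57}$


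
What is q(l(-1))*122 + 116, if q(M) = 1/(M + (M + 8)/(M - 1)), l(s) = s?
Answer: 800/9 ≈ 88.889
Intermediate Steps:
q(M) = 1/(M + (8 + M)/(-1 + M))
q(l(-1))*122 + 116 = ((-1 - 1)/(8 + (-1)**2))*122 + 116 = (-2/(8 + 1))*122 + 116 = (-2/9)*122 + 116 = ((1/9)*(-2))*122 + 116 = -2/9*122 + 116 = -244/9 + 116 = 800/9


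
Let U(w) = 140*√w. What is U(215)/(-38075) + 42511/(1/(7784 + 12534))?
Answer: 863738498 - 28*√215/7615 ≈ 8.6374e+8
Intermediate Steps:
U(215)/(-38075) + 42511/(1/(7784 + 12534)) = (140*√215)/(-38075) + 42511/(1/(7784 + 12534)) = (140*√215)*(-1/38075) + 42511/(1/20318) = -28*√215/7615 + 42511/(1/20318) = -28*√215/7615 + 42511*20318 = -28*√215/7615 + 863738498 = 863738498 - 28*√215/7615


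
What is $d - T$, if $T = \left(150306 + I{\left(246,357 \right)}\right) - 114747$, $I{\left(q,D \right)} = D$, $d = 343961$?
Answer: $308045$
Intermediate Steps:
$T = 35916$ ($T = \left(150306 + 357\right) - 114747 = 150663 - 114747 = 35916$)
$d - T = 343961 - 35916 = 308045$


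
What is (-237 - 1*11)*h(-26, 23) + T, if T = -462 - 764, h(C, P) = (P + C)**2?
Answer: -3458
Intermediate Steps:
h(C, P) = (C + P)**2
T = -1226
(-237 - 1*11)*h(-26, 23) + T = (-237 - 1*11)*(-26 + 23)**2 - 1226 = (-237 - 11)*(-3)**2 - 1226 = -248*9 - 1226 = -2232 - 1226 = -3458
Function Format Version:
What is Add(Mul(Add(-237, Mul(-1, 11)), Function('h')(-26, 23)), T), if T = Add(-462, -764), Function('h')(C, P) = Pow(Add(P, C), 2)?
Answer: -3458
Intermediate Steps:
Function('h')(C, P) = Pow(Add(C, P), 2)
T = -1226
Add(Mul(Add(-237, Mul(-1, 11)), Function('h')(-26, 23)), T) = Add(Mul(Add(-237, Mul(-1, 11)), Pow(Add(-26, 23), 2)), -1226) = Add(Mul(Add(-237, -11), Pow(-3, 2)), -1226) = Add(Mul(-248, 9), -1226) = Add(-2232, -1226) = -3458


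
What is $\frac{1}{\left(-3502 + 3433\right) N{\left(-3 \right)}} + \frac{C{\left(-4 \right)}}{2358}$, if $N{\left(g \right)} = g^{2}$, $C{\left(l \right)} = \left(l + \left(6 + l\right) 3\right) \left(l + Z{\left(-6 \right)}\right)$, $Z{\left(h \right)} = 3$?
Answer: $- \frac{200}{81351} \approx -0.0024585$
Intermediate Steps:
$C{\left(l \right)} = \left(3 + l\right) \left(18 + 4 l\right)$ ($C{\left(l \right)} = \left(l + \left(6 + l\right) 3\right) \left(l + 3\right) = \left(l + \left(18 + 3 l\right)\right) \left(3 + l\right) = \left(18 + 4 l\right) \left(3 + l\right) = \left(3 + l\right) \left(18 + 4 l\right)$)
$\frac{1}{\left(-3502 + 3433\right) N{\left(-3 \right)}} + \frac{C{\left(-4 \right)}}{2358} = \frac{1}{\left(-3502 + 3433\right) \left(-3\right)^{2}} + \frac{54 + 4 \left(-4\right)^{2} + 30 \left(-4\right)}{2358} = \frac{1}{\left(-69\right) 9} + \left(54 + 4 \cdot 16 - 120\right) \frac{1}{2358} = \left(- \frac{1}{69}\right) \frac{1}{9} + \left(54 + 64 - 120\right) \frac{1}{2358} = - \frac{1}{621} - \frac{1}{1179} = - \frac{200}{81351}$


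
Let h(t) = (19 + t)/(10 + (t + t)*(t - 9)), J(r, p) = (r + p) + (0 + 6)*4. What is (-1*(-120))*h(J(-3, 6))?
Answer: 2760/491 ≈ 5.6212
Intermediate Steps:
J(r, p) = 24 + p + r (J(r, p) = (p + r) + 6*4 = (p + r) + 24 = 24 + p + r)
h(t) = (19 + t)/(10 + 2*t*(-9 + t)) (h(t) = (19 + t)/(10 + (2*t)*(-9 + t)) = (19 + t)/(10 + 2*t*(-9 + t)))
(-1*(-120))*h(J(-3, 6)) = (-1*(-120))*((19 + (24 + 6 - 3))/(2*(5 + (24 + 6 - 3)**2 - 9*(24 + 6 - 3)))) = 120*((19 + 27)/(2*(5 + 27**2 - 9*27))) = 120*((1/2)*46/(5 + 729 - 243)) = 120*((1/2)*46/491) = 120*((1/2)*(1/491)*46) = 120*(23/491) = 2760/491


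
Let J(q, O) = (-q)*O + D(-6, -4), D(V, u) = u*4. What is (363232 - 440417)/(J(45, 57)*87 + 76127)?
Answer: 15437/29684 ≈ 0.52004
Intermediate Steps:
D(V, u) = 4*u
J(q, O) = -16 - O*q (J(q, O) = (-q)*O + 4*(-4) = -O*q - 16 = -16 - O*q)
(363232 - 440417)/(J(45, 57)*87 + 76127) = (363232 - 440417)/((-16 - 1*57*45)*87 + 76127) = -77185/((-16 - 2565)*87 + 76127) = -77185/(-2581*87 + 76127) = -77185/(-224547 + 76127) = -77185/(-148420) = -77185*(-1/148420) = 15437/29684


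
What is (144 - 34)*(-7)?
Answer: -770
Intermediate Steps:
(144 - 34)*(-7) = 110*(-7) = -770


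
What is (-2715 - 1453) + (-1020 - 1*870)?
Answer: -6058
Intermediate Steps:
(-2715 - 1453) + (-1020 - 1*870) = -4168 + (-1020 - 870) = -4168 - 1890 = -6058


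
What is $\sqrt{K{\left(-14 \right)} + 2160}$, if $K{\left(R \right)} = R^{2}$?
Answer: $2 \sqrt{589} \approx 48.539$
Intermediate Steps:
$\sqrt{K{\left(-14 \right)} + 2160} = \sqrt{\left(-14\right)^{2} + 2160} = \sqrt{196 + 2160} = \sqrt{2356} = 2 \sqrt{589}$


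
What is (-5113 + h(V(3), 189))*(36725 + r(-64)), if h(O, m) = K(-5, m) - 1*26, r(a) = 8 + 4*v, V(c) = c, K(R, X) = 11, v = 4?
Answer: -188448872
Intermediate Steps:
r(a) = 24 (r(a) = 8 + 4*4 = 8 + 16 = 24)
h(O, m) = -15 (h(O, m) = 11 - 1*26 = 11 - 26 = -15)
(-5113 + h(V(3), 189))*(36725 + r(-64)) = (-5113 - 15)*(36725 + 24) = -5128*36749 = -188448872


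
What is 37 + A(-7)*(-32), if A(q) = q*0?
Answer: 37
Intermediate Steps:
A(q) = 0
37 + A(-7)*(-32) = 37 + 0*(-32) = 37 + 0 = 37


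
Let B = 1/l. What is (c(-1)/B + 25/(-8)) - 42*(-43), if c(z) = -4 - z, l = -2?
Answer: 14471/8 ≈ 1808.9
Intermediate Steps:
B = -1/2 (B = 1/(-2) = -1/2 ≈ -0.50000)
(c(-1)/B + 25/(-8)) - 42*(-43) = ((-4 - 1*(-1))/(-1/2) + 25/(-8)) - 42*(-43) = ((-4 + 1)*(-2) + 25*(-1/8)) + 1806 = (-3*(-2) - 25/8) + 1806 = (6 - 25/8) + 1806 = 23/8 + 1806 = 14471/8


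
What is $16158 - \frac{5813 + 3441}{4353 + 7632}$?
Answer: $\frac{193644376}{11985} \approx 16157.0$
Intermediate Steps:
$16158 - \frac{5813 + 3441}{4353 + 7632} = 16158 - \frac{9254}{11985} = \frac{193644376}{11985}$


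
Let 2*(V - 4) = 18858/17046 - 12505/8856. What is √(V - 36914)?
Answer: I*√42899359039539/34092 ≈ 192.12*I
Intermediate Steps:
V = 1573877/409104 (V = 4 + (18858/17046 - 12505/8856)/2 = 4 + (18858*(1/17046) - 12505*1/8856)/2 = 4 + (3143/2841 - 305/216)/2 = 4 + (½)*(-62539/204552) = 4 - 62539/409104 = 1573877/409104 ≈ 3.8471)
√(V - 36914) = √(1573877/409104 - 36914) = √(-15100091179/409104) = I*√42899359039539/34092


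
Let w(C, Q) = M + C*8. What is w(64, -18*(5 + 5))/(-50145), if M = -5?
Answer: -169/16715 ≈ -0.010111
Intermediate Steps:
w(C, Q) = -5 + 8*C (w(C, Q) = -5 + C*8 = -5 + 8*C)
w(64, -18*(5 + 5))/(-50145) = (-5 + 8*64)/(-50145) = (-5 + 512)*(-1/50145) = 507*(-1/50145) = -169/16715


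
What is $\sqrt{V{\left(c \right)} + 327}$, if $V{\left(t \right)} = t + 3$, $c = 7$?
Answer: $\sqrt{337} \approx 18.358$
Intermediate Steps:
$V{\left(t \right)} = 3 + t$
$\sqrt{V{\left(c \right)} + 327} = \sqrt{\left(3 + 7\right) + 327} = \sqrt{10 + 327} = \sqrt{337}$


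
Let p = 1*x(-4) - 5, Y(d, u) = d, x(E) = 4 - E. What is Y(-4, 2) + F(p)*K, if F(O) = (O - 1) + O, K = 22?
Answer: 106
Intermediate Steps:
p = 3 (p = 1*(4 - 1*(-4)) - 5 = 1*(4 + 4) - 5 = 1*8 - 5 = 8 - 5 = 3)
F(O) = -1 + 2*O (F(O) = (-1 + O) + O = -1 + 2*O)
Y(-4, 2) + F(p)*K = -4 + (-1 + 2*3)*22 = -4 + (-1 + 6)*22 = -4 + 5*22 = -4 + 110 = 106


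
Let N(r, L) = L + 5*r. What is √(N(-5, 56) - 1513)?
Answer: I*√1482 ≈ 38.497*I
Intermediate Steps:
√(N(-5, 56) - 1513) = √((56 + 5*(-5)) - 1513) = √((56 - 25) - 1513) = √(31 - 1513) = √(-1482) = I*√1482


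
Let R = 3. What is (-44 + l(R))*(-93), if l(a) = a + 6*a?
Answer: 2139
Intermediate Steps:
l(a) = 7*a
(-44 + l(R))*(-93) = (-44 + 7*3)*(-93) = (-44 + 21)*(-93) = -23*(-93) = 2139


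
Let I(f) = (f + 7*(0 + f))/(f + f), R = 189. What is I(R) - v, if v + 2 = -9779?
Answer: 9785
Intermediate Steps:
v = -9781 (v = -2 - 9779 = -9781)
I(f) = 4 (I(f) = (f + 7*f)/((2*f)) = (8*f)*(1/(2*f)) = 4)
I(R) - v = 4 - 1*(-9781) = 4 + 9781 = 9785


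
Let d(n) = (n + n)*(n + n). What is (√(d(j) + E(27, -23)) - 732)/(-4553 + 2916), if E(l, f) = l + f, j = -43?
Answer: 732/1637 - 10*√74/1637 ≈ 0.39461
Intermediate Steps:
E(l, f) = f + l
d(n) = 4*n² (d(n) = (2*n)*(2*n) = 4*n²)
(√(d(j) + E(27, -23)) - 732)/(-4553 + 2916) = (√(4*(-43)² + (-23 + 27)) - 732)/(-4553 + 2916) = (√(4*1849 + 4) - 732)/(-1637) = (√(7396 + 4) - 732)*(-1/1637) = (√7400 - 732)*(-1/1637) = (10*√74 - 732)*(-1/1637) = (-732 + 10*√74)*(-1/1637) = 732/1637 - 10*√74/1637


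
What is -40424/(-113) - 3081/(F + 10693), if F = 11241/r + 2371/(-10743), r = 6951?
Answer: 10752198752880085/30080588857861 ≈ 357.45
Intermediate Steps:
F = 34760414/24891531 (F = 11241/6951 + 2371/(-10743) = 11241*(1/6951) + 2371*(-1/10743) = 3747/2317 - 2371/10743 = 34760414/24891531 ≈ 1.3965)
-40424/(-113) - 3081/(F + 10693) = -40424/(-113) - 3081/(34760414/24891531 + 10693) = -40424*(-1/113) - 3081/266199901397/24891531 = 40424/113 - 3081*24891531/266199901397 = 40424/113 - 76690807011/266199901397 = 10752198752880085/30080588857861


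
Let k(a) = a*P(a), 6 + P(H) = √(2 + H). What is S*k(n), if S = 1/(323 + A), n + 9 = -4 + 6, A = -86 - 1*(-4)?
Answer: 42/241 - 7*I*√5/241 ≈ 0.17427 - 0.064948*I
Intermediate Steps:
A = -82 (A = -86 + 4 = -82)
n = -7 (n = -9 + (-4 + 6) = -9 + 2 = -7)
P(H) = -6 + √(2 + H)
k(a) = a*(-6 + √(2 + a))
S = 1/241 (S = 1/(323 - 82) = 1/241 ≈ 0.0041494)
S*k(n) = (-7*(-6 + √(2 - 7)))/241 = (-7*(-6 + √(-5)))/241 = (-7*(-6 + I*√5))/241 = (42 - 7*I*√5)/241 = 42/241 - 7*I*√5/241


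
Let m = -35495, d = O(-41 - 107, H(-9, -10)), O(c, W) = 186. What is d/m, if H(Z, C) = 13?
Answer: -6/1145 ≈ -0.0052402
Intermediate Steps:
d = 186
d/m = 186/(-35495) = 186*(-1/35495) = -6/1145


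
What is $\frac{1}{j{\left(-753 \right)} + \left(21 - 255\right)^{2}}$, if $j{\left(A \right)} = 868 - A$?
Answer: $\frac{1}{56377} \approx 1.7738 \cdot 10^{-5}$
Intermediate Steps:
$\frac{1}{j{\left(-753 \right)} + \left(21 - 255\right)^{2}} = \frac{1}{\left(868 - -753\right) + \left(21 - 255\right)^{2}} = \frac{1}{\left(868 + 753\right) + \left(-234\right)^{2}} = \frac{1}{1621 + 54756} = \frac{1}{56377}$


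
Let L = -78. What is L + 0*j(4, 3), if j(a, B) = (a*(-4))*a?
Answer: -78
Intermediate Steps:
j(a, B) = -4*a² (j(a, B) = (-4*a)*a = -4*a²)
L + 0*j(4, 3) = -78 + 0*(-4*4²) = -78 + 0*(-4*16) = -78 + 0*(-64) = -78 + 0 = -78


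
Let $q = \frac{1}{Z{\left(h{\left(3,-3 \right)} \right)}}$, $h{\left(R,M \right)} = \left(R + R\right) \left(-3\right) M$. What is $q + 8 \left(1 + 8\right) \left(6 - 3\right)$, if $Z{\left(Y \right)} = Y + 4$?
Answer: $\frac{12529}{58} \approx 216.02$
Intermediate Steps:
$h{\left(R,M \right)} = - 6 M R$ ($h{\left(R,M \right)} = 2 R \left(-3\right) M = - 6 R M = - 6 M R$)
$Z{\left(Y \right)} = 4 + Y$
$q = \frac{1}{58}$ ($q = \frac{1}{4 - \left(-18\right) 3} = \frac{1}{4 + 54} = \frac{1}{58} \approx 0.017241$)
$q + 8 \left(1 + 8\right) \left(6 - 3\right) = \frac{1}{58} + 8 \left(1 + 8\right) \left(6 - 3\right) = \frac{1}{58} + 8 \cdot 9 \cdot 3 = \frac{1}{58} + 8 \cdot 27 = \frac{1}{58} + 216 = \frac{12529}{58}$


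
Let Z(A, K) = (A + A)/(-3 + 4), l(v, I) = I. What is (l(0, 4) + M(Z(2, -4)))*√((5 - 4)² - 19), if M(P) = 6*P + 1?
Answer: 87*I*√2 ≈ 123.04*I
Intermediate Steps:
Z(A, K) = 2*A (Z(A, K) = (2*A)/1 = (2*A)*1 = 2*A)
M(P) = 1 + 6*P
(l(0, 4) + M(Z(2, -4)))*√((5 - 4)² - 19) = (4 + (1 + 6*(2*2)))*√((5 - 4)² - 19) = (4 + (1 + 6*4))*√(1² - 19) = (4 + (1 + 24))*√(1 - 19) = (4 + 25)*√(-18) = 29*(3*I*√2) = 87*I*√2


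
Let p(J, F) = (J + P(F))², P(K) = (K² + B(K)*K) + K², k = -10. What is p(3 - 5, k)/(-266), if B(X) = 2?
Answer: -15842/133 ≈ -119.11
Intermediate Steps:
P(K) = 2*K + 2*K² (P(K) = (K² + 2*K) + K² = 2*K + 2*K²)
p(J, F) = (J + 2*F*(1 + F))²
p(3 - 5, k)/(-266) = ((3 - 5) + 2*(-10)*(1 - 10))²/(-266) = -(-2 + 2*(-10)*(-9))²/266 = -(-2 + 180)²/266 = -1/266*178² = -1/266*31684 = -15842/133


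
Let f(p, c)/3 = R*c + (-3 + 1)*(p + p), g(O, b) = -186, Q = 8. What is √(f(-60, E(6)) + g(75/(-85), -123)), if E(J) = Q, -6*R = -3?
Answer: √546 ≈ 23.367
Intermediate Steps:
R = ½ (R = -⅙*(-3) = ½ ≈ 0.50000)
E(J) = 8
f(p, c) = -12*p + 3*c/2 (f(p, c) = 3*(c/2 + (-3 + 1)*(p + p)) = 3*(c/2 - 4*p) = -12*p + 3*c/2)
√(f(-60, E(6)) + g(75/(-85), -123)) = √((-12*(-60) + (3/2)*8) - 186) = √((720 + 12) - 186) = √(732 - 186) = √546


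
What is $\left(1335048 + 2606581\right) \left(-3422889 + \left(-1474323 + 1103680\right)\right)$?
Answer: $-14952695743628$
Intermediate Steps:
$\left(1335048 + 2606581\right) \left(-3422889 + \left(-1474323 + 1103680\right)\right) = 3941629 \left(-3422889 - 370643\right) = 3941629 \left(-3793532\right) = -14952695743628$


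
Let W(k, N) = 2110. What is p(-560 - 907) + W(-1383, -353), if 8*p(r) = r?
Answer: 15413/8 ≈ 1926.6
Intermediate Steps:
p(r) = r/8
p(-560 - 907) + W(-1383, -353) = (-560 - 907)/8 + 2110 = (⅛)*(-1467) + 2110 = -1467/8 + 2110 = 15413/8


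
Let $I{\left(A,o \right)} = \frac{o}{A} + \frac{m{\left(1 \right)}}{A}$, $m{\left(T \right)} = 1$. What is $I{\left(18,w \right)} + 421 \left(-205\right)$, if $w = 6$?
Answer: $- \frac{1553483}{18} \approx -86305.0$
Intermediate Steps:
$I{\left(A,o \right)} = \frac{1}{A} + \frac{o}{A}$ ($I{\left(A,o \right)} = \frac{o}{A} + 1 \frac{1}{A} = \frac{o}{A} + \frac{1}{A} = \frac{1}{A} + \frac{o}{A}$)
$I{\left(18,w \right)} + 421 \left(-205\right) = \frac{1 + 6}{18} + 421 \left(-205\right) = \frac{1}{18} \cdot 7 - 86305 = \frac{7}{18} - 86305 = - \frac{1553483}{18}$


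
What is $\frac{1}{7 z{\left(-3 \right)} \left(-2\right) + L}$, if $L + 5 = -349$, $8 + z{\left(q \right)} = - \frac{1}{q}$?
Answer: $- \frac{3}{740} \approx -0.0040541$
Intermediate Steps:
$z{\left(q \right)} = -8 - \frac{1}{q}$
$L = -354$ ($L = -5 - 349 = -354$)
$\frac{1}{7 z{\left(-3 \right)} \left(-2\right) + L} = \frac{1}{7 \left(-8 - \frac{1}{-3}\right) \left(-2\right) - 354} = \frac{1}{7 \left(-8 - - \frac{1}{3}\right) \left(-2\right) - 354} = \frac{1}{7 \left(-8 + \frac{1}{3}\right) \left(-2\right) - 354} = \frac{1}{7 \left(- \frac{23}{3}\right) \left(-2\right) - 354} = \frac{1}{\left(- \frac{161}{3}\right) \left(-2\right) - 354} = \frac{1}{\frac{322}{3} - 354} = \frac{1}{- \frac{740}{3}} = - \frac{3}{740}$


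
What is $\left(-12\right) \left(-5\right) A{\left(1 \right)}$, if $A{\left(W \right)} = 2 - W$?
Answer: $60$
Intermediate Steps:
$\left(-12\right) \left(-5\right) A{\left(1 \right)} = \left(-12\right) \left(-5\right) \left(2 - 1\right) = 60 \left(2 - 1\right) = 60 \cdot 1 = 60$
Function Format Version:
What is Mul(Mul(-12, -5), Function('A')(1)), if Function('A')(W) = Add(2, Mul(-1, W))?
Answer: 60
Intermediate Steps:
Mul(Mul(-12, -5), Function('A')(1)) = Mul(Mul(-12, -5), Add(2, Mul(-1, 1))) = Mul(60, Add(2, -1)) = Mul(60, 1) = 60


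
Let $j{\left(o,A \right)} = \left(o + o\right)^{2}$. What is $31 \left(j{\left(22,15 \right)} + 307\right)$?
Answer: $69533$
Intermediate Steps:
$j{\left(o,A \right)} = 4 o^{2}$ ($j{\left(o,A \right)} = \left(2 o\right)^{2} = 4 o^{2}$)
$31 \left(j{\left(22,15 \right)} + 307\right) = 31 \left(4 \cdot 22^{2} + 307\right) = 31 \left(4 \cdot 484 + 307\right) = 31 \left(1936 + 307\right) = 31 \cdot 2243 = 69533$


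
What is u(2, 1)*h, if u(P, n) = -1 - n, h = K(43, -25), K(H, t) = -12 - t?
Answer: -26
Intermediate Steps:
h = 13 (h = -12 - 1*(-25) = -12 + 25 = 13)
u(2, 1)*h = (-1 - 1*1)*13 = (-1 - 1)*13 = -2*13 = -26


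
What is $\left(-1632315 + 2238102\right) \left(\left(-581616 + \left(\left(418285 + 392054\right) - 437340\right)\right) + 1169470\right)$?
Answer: $582072256311$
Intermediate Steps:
$\left(-1632315 + 2238102\right) \left(\left(-581616 + \left(\left(418285 + 392054\right) - 437340\right)\right) + 1169470\right) = 605787 \left(\left(-581616 + \left(810339 - 437340\right)\right) + 1169470\right) = 605787 \left(\left(-581616 + 372999\right) + 1169470\right) = 605787 \left(-208617 + 1169470\right) = 605787 \cdot 960853 = 582072256311$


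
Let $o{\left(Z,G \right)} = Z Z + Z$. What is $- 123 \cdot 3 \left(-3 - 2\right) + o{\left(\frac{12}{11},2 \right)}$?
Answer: $\frac{223521}{121} \approx 1847.3$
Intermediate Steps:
$o{\left(Z,G \right)} = Z + Z^{2}$ ($o{\left(Z,G \right)} = Z^{2} + Z = Z + Z^{2}$)
$- 123 \cdot 3 \left(-3 - 2\right) + o{\left(\frac{12}{11},2 \right)} = - 123 \cdot 3 \left(-3 - 2\right) + \frac{12}{11} \left(1 + \frac{12}{11}\right) = - 123 \cdot 3 \left(-5\right) + 12 \cdot \frac{1}{11} \left(1 + 12 \cdot \frac{1}{11}\right) = \left(-123\right) \left(-15\right) + \frac{12 \left(1 + \frac{12}{11}\right)}{11} = 1845 + \frac{12}{11} \cdot \frac{23}{11} = 1845 + \frac{276}{121} = \frac{223521}{121}$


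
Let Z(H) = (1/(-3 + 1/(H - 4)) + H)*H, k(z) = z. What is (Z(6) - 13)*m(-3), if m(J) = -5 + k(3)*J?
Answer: -1442/5 ≈ -288.40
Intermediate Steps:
Z(H) = H*(H + 1/(-3 + 1/(-4 + H))) (Z(H) = (1/(-3 + 1/(-4 + H)) + H)*H = (H + 1/(-3 + 1/(-4 + H)))*H = H*(H + 1/(-3 + 1/(-4 + H))))
m(J) = -5 + 3*J
(Z(6) - 13)*m(-3) = (6*(4 - 14*6 + 3*6²)/(-13 + 3*6) - 13)*(-5 + 3*(-3)) = (6*(4 - 84 + 3*36)/(-13 + 18) - 13)*(-5 - 9) = (6*(4 - 84 + 108)/5 - 13)*(-14) = (6*(⅕)*28 - 13)*(-14) = (168/5 - 13)*(-14) = (103/5)*(-14) = -1442/5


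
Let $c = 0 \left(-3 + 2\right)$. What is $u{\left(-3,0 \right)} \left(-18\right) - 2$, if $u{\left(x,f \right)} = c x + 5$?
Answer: $-92$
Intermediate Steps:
$c = 0$ ($c = 0 \left(-1\right) = 0$)
$u{\left(x,f \right)} = 5$ ($u{\left(x,f \right)} = 0 x + 5 = 0 + 5 = 5$)
$u{\left(-3,0 \right)} \left(-18\right) - 2 = 5 \left(-18\right) - 2 = -90 - 2 = -92$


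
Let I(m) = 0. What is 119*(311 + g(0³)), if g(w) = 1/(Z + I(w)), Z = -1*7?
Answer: 36992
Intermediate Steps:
Z = -7
g(w) = -⅐ (g(w) = 1/(-7 + 0) = 1/(-7) = -⅐)
119*(311 + g(0³)) = 119*(311 - ⅐) = 119*(2176/7) = 36992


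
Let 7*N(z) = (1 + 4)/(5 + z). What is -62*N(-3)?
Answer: -155/7 ≈ -22.143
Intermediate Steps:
N(z) = 5/(7*(5 + z)) (N(z) = ((1 + 4)/(5 + z))/7 = (5/(5 + z))/7 = 5/(7*(5 + z)))
-62*N(-3) = -310/(7*(5 - 3)) = -310/(7*2) = -62*5/14 = -155/7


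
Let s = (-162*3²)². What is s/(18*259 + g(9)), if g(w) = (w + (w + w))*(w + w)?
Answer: 59049/143 ≈ 412.93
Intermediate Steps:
g(w) = 6*w² (g(w) = (w + 2*w)*(2*w) = (3*w)*(2*w) = 6*w²)
s = 2125764 (s = (-162*9)² = (-1458)² = 2125764)
s/(18*259 + g(9)) = 2125764/(18*259 + 6*9²) = 2125764/(4662 + 6*81) = 2125764/(4662 + 486) = 2125764/5148 = 2125764*(1/5148) = 59049/143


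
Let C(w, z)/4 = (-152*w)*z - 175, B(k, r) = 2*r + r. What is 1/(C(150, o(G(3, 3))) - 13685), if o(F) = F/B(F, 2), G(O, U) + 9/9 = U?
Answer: -1/44785 ≈ -2.2329e-5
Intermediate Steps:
B(k, r) = 3*r
G(O, U) = -1 + U
o(F) = F/6 (o(F) = F/((3*2)) = F/6)
C(w, z) = -700 - 608*w*z (C(w, z) = 4*((-152*w)*z - 175) = 4*(-152*w*z - 175) = 4*(-175 - 152*w*z) = -700 - 608*w*z)
1/(C(150, o(G(3, 3))) - 13685) = 1/((-700 - 608*150*(-1 + 3)/6) - 13685) = 1/((-700 - 608*150*(⅙)*2) - 13685) = 1/((-700 - 608*150*⅓) - 13685) = 1/((-700 - 30400) - 13685) = 1/(-31100 - 13685) = 1/(-44785) = -1/44785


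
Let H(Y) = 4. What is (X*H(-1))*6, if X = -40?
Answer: -960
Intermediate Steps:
(X*H(-1))*6 = -40*4*6 = -160*6 = -960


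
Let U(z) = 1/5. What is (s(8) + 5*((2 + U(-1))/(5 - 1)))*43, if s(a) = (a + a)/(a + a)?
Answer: 645/4 ≈ 161.25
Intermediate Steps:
U(z) = ⅕
s(a) = 1 (s(a) = (2*a)/((2*a)) = (2*a)*(1/(2*a)) = 1)
(s(8) + 5*((2 + U(-1))/(5 - 1)))*43 = (1 + 5*((2 + ⅕)/(5 - 1)))*43 = (1 + 5*((11/5)/4))*43 = (1 + 5*((11/5)*(¼)))*43 = (1 + 5*(11/20))*43 = (1 + 11/4)*43 = (15/4)*43 = 645/4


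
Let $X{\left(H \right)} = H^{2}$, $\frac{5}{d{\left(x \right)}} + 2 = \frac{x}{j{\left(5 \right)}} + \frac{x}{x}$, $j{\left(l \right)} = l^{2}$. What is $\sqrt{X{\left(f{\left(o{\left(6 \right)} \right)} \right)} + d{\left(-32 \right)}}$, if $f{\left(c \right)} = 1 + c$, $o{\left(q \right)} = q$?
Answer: $\frac{2 \sqrt{38019}}{57} \approx 6.8416$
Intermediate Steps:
$d{\left(x \right)} = \frac{5}{-1 + \frac{x}{25}}$ ($d{\left(x \right)} = \frac{5}{-2 + \left(\frac{x}{5^{2}} + \frac{x}{x}\right)} = \frac{5}{-2 + \left(\frac{x}{25} + 1\right)} = \frac{5}{-2 + \left(1 + \frac{x}{25}\right)} = \frac{5}{-1 + \frac{x}{25}}$)
$\sqrt{X{\left(f{\left(o{\left(6 \right)} \right)} \right)} + d{\left(-32 \right)}} = \sqrt{\left(1 + 6\right)^{2} + \frac{125}{-25 - 32}} = \sqrt{7^{2} + \frac{125}{-57}} = \sqrt{49 + 125 \left(- \frac{1}{57}\right)} = \sqrt{49 - \frac{125}{57}} = \sqrt{\frac{2668}{57}} = \frac{2 \sqrt{38019}}{57}$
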